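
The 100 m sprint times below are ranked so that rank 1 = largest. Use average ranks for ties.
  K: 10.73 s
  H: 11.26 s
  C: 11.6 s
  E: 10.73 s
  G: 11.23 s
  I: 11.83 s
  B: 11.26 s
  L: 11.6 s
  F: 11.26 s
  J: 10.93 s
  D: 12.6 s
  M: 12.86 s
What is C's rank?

4.5

Sorted (descending): 12.86, 12.6, 11.83, 11.6, 11.6, 11.26, 11.26, 11.26, 11.23, 10.93, 10.73, 10.73
The 2 values of 11.6 occupy positions 4–5 → average rank (4+5)/2 = 4.5.
The 3 values of 11.26 occupy positions 6–8 → average rank 7.
The 2 values of 10.73 occupy positions 11–12 → average rank (11+12)/2 = 11.5.
C has value 11.6 s → rank 4.5.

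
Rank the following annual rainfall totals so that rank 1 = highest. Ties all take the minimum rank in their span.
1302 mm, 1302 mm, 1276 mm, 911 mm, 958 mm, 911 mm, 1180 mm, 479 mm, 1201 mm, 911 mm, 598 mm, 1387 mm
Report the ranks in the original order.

2, 2, 4, 8, 7, 8, 6, 12, 5, 8, 11, 1

Sorted (descending): 1387, 1302, 1302, 1276, 1201, 1180, 958, 911, 911, 911, 598, 479
The 2 values of 1302 occupy positions 2–3 → each gets rank 2.
The 3 values of 911 occupy positions 8–10 → each gets rank 8.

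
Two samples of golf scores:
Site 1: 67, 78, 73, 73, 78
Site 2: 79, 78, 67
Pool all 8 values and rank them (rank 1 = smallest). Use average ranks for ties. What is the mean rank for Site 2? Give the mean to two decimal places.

5.17

Sorted (ascending): 67, 67, 73, 73, 78, 78, 78, 79
The 2 values of 67 occupy positions 1–2 → average rank (1+2)/2 = 1.5.
The 2 values of 73 occupy positions 3–4 → average rank (3+4)/2 = 3.5.
The 3 values of 78 occupy positions 5–7 → average rank 6.
Site 2 values → pooled ranks: 79→8, 78→6, 67→1.5
Mean rank = (8 + 6 + 1.5) / 3 = 5.17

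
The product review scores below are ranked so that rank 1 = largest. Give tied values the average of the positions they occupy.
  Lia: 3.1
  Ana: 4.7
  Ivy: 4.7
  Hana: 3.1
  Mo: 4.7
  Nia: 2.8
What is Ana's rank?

Sorted (descending): 4.7, 4.7, 4.7, 3.1, 3.1, 2.8
The 3 values of 4.7 occupy positions 1–3 → average rank 2.
The 2 values of 3.1 occupy positions 4–5 → average rank (4+5)/2 = 4.5.
Ana has value 4.7 → rank 2.

2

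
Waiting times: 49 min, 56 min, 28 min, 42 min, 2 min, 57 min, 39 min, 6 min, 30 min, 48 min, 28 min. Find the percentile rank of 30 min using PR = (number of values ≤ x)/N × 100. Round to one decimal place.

45.5

N = 11.
Strictly below 30: 4. Equal to 30: 1.
PR = 5/11 × 100 = 45.5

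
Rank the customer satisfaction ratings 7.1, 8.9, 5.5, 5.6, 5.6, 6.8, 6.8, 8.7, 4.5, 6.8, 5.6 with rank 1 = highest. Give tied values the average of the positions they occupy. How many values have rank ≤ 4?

Sorted (descending): 8.9, 8.7, 7.1, 6.8, 6.8, 6.8, 5.6, 5.6, 5.6, 5.5, 4.5
The 3 values of 6.8 occupy positions 4–6 → average rank 5.
The 3 values of 5.6 occupy positions 7–9 → average rank 8.
Ranks ≤ 4: {1, 2, 3} → 3 values.

3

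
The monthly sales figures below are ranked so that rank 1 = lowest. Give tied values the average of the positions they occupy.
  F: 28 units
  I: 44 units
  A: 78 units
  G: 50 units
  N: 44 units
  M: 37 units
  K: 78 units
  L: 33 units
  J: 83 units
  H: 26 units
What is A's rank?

8.5

Sorted (ascending): 26, 28, 33, 37, 44, 44, 50, 78, 78, 83
The 2 values of 44 occupy positions 5–6 → average rank (5+6)/2 = 5.5.
The 2 values of 78 occupy positions 8–9 → average rank (8+9)/2 = 8.5.
A has value 78 units → rank 8.5.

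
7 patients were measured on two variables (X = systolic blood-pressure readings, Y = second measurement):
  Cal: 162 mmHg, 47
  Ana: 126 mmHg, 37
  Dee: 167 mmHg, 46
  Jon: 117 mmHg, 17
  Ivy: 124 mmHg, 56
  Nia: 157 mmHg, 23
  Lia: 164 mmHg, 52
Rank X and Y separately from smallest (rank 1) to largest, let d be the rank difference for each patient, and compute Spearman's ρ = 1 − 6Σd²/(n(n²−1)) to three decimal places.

0.321

Ranks of variable 1: 5, 3, 7, 1, 2, 4, 6
Ranks of variable 2: 5, 3, 4, 1, 7, 2, 6
d = r₁ − r₂: 0, 0, 3, 0, -5, 2, 0
d²: 0, 0, 9, 0, 25, 4, 0; Σd² = 38
ρ = 1 − 6·38/(7·48) = 1 − 228/336 = 0.321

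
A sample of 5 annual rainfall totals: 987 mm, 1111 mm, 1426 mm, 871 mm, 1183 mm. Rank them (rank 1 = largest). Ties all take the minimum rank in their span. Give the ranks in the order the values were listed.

4, 3, 1, 5, 2

Sorted (descending): 1426, 1183, 1111, 987, 871
No ties — each value takes its position as its rank.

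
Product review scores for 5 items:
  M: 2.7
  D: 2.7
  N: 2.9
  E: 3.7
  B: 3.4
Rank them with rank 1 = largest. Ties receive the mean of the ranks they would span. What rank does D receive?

4.5

Sorted (descending): 3.7, 3.4, 2.9, 2.7, 2.7
The 2 values of 2.7 occupy positions 4–5 → average rank (4+5)/2 = 4.5.
D has value 2.7 → rank 4.5.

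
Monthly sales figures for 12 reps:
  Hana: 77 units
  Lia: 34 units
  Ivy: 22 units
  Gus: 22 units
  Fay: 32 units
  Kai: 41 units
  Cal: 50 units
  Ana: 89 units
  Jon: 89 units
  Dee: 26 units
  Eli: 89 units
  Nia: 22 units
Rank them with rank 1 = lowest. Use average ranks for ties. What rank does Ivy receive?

Sorted (ascending): 22, 22, 22, 26, 32, 34, 41, 50, 77, 89, 89, 89
The 3 values of 22 occupy positions 1–3 → average rank 2.
The 3 values of 89 occupy positions 10–12 → average rank 11.
Ivy has value 22 units → rank 2.

2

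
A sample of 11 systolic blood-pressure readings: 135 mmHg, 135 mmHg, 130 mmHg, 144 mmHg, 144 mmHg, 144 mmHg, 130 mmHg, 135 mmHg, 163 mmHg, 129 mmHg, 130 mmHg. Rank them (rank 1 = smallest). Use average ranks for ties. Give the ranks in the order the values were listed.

Sorted (ascending): 129, 130, 130, 130, 135, 135, 135, 144, 144, 144, 163
The 3 values of 130 occupy positions 2–4 → average rank 3.
The 3 values of 135 occupy positions 5–7 → average rank 6.
The 3 values of 144 occupy positions 8–10 → average rank 9.

6, 6, 3, 9, 9, 9, 3, 6, 11, 1, 3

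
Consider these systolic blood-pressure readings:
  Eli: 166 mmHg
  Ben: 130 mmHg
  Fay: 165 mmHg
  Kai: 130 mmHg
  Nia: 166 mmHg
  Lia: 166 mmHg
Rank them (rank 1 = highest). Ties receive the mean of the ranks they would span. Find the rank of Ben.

Sorted (descending): 166, 166, 166, 165, 130, 130
The 3 values of 166 occupy positions 1–3 → average rank 2.
The 2 values of 130 occupy positions 5–6 → average rank (5+6)/2 = 5.5.
Ben has value 130 mmHg → rank 5.5.

5.5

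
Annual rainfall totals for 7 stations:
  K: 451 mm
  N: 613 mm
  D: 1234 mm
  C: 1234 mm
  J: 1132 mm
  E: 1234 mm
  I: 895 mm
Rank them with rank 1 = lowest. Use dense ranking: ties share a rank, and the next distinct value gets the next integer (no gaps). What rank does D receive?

Sorted (ascending): 451, 613, 895, 1132, 1234, 1234, 1234
The 3 values of 1234 share dense rank 5.
Remaining distinct values take the next consecutive integers.
D has value 1234 mm → rank 5.

5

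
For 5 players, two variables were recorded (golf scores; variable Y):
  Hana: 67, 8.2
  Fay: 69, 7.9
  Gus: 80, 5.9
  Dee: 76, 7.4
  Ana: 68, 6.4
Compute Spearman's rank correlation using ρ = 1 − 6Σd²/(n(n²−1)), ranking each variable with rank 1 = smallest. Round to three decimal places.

-0.700

Ranks of variable 1: 1, 3, 5, 4, 2
Ranks of variable 2: 5, 4, 1, 3, 2
d = r₁ − r₂: -4, -1, 4, 1, 0
d²: 16, 1, 16, 1, 0; Σd² = 34
ρ = 1 − 6·34/(5·24) = 1 − 204/120 = -0.700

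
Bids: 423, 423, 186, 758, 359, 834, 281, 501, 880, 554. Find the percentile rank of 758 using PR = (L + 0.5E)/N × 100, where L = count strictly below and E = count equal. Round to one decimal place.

75.0

N = 10.
Strictly below 758: 7. Equal to 758: 1.
PR = (7 + 0.5·1)/10 × 100 = 75.0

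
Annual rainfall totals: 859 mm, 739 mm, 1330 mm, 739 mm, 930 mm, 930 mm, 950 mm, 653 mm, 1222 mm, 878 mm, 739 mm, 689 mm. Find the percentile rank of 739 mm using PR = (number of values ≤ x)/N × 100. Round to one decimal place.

N = 12.
Strictly below 739: 2. Equal to 739: 3.
PR = 5/12 × 100 = 41.7

41.7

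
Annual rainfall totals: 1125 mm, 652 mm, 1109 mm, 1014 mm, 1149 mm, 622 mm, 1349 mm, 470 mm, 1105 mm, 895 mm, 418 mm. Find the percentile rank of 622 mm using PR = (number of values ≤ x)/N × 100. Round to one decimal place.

N = 11.
Strictly below 622: 2. Equal to 622: 1.
PR = 3/11 × 100 = 27.3

27.3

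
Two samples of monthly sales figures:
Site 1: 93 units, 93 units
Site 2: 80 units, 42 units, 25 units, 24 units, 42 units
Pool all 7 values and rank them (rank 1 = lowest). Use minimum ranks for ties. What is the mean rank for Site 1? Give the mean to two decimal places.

6.00

Sorted (ascending): 24, 25, 42, 42, 80, 93, 93
The 2 values of 42 occupy positions 3–4 → each gets rank 3.
The 2 values of 93 occupy positions 6–7 → each gets rank 6.
Site 1 values → pooled ranks: 93→6, 93→6
Mean rank = (6 + 6) / 2 = 6.00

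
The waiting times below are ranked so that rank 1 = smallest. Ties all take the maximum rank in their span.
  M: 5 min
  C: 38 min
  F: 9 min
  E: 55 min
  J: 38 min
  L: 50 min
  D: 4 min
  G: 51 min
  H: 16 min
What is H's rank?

Sorted (ascending): 4, 5, 9, 16, 38, 38, 50, 51, 55
The 2 values of 38 occupy positions 5–6 → each gets rank 6.
H has value 16 min → rank 4.

4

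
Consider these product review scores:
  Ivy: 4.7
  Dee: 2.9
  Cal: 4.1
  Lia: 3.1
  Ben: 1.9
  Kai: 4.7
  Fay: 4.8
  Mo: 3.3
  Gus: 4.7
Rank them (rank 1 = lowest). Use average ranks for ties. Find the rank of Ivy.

7

Sorted (ascending): 1.9, 2.9, 3.1, 3.3, 4.1, 4.7, 4.7, 4.7, 4.8
The 3 values of 4.7 occupy positions 6–8 → average rank 7.
Ivy has value 4.7 → rank 7.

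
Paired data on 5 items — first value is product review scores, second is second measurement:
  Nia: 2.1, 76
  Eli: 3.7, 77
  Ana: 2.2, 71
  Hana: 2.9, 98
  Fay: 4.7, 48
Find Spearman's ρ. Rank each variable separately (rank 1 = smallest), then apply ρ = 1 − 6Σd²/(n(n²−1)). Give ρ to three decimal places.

Ranks of variable 1: 1, 4, 2, 3, 5
Ranks of variable 2: 3, 4, 2, 5, 1
d = r₁ − r₂: -2, 0, 0, -2, 4
d²: 4, 0, 0, 4, 16; Σd² = 24
ρ = 1 − 6·24/(5·24) = 1 − 144/120 = -0.200

-0.200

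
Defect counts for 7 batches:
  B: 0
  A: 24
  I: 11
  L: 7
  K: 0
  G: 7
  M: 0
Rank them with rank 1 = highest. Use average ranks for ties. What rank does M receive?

Sorted (descending): 24, 11, 7, 7, 0, 0, 0
The 2 values of 7 occupy positions 3–4 → average rank (3+4)/2 = 3.5.
The 3 values of 0 occupy positions 5–7 → average rank 6.
M has value 0 → rank 6.

6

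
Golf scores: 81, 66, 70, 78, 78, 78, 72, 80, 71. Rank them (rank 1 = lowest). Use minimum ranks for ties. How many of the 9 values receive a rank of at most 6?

7

Sorted (ascending): 66, 70, 71, 72, 78, 78, 78, 80, 81
The 3 values of 78 occupy positions 5–7 → each gets rank 5.
Ranks ≤ 6: {1, 2, 3, 4, 5, 5, 5} → 7 values.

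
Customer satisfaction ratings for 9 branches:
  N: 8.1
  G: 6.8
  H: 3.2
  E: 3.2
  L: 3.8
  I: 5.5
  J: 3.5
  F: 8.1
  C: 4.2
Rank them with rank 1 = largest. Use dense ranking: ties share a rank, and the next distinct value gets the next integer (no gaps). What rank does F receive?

Sorted (descending): 8.1, 8.1, 6.8, 5.5, 4.2, 3.8, 3.5, 3.2, 3.2
The 2 values of 8.1 share dense rank 1.
The 2 values of 3.2 share dense rank 7.
Remaining distinct values take the next consecutive integers.
F has value 8.1 → rank 1.

1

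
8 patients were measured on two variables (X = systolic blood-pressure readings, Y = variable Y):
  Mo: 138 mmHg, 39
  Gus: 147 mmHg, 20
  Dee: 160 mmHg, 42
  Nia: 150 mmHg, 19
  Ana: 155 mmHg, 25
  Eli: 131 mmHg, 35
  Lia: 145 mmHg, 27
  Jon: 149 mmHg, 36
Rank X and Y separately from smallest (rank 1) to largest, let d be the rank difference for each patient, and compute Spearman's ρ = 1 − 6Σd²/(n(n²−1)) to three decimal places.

-0.048

Ranks of variable 1: 2, 4, 8, 6, 7, 1, 3, 5
Ranks of variable 2: 7, 2, 8, 1, 3, 5, 4, 6
d = r₁ − r₂: -5, 2, 0, 5, 4, -4, -1, -1
d²: 25, 4, 0, 25, 16, 16, 1, 1; Σd² = 88
ρ = 1 − 6·88/(8·63) = 1 − 528/504 = -0.048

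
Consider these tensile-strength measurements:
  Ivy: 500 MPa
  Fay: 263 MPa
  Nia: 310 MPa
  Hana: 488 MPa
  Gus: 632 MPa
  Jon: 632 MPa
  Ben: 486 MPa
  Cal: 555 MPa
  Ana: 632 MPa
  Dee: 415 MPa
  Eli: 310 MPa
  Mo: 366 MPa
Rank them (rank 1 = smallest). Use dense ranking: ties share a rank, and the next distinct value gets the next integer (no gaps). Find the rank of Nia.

2

Sorted (ascending): 263, 310, 310, 366, 415, 486, 488, 500, 555, 632, 632, 632
The 2 values of 310 share dense rank 2.
The 3 values of 632 share dense rank 9.
Remaining distinct values take the next consecutive integers.
Nia has value 310 MPa → rank 2.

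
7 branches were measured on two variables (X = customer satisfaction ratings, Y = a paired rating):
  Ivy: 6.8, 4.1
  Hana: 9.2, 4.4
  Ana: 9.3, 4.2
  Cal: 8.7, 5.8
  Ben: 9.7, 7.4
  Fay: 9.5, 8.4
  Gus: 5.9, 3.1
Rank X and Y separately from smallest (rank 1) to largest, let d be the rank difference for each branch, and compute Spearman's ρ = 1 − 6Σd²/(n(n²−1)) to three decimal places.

Ranks of variable 1: 2, 4, 5, 3, 7, 6, 1
Ranks of variable 2: 2, 4, 3, 5, 6, 7, 1
d = r₁ − r₂: 0, 0, 2, -2, 1, -1, 0
d²: 0, 0, 4, 4, 1, 1, 0; Σd² = 10
ρ = 1 − 6·10/(7·48) = 1 − 60/336 = 0.821

0.821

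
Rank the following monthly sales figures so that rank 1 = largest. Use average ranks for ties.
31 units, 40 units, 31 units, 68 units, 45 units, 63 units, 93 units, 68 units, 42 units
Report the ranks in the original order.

Sorted (descending): 93, 68, 68, 63, 45, 42, 40, 31, 31
The 2 values of 68 occupy positions 2–3 → average rank (2+3)/2 = 2.5.
The 2 values of 31 occupy positions 8–9 → average rank (8+9)/2 = 8.5.

8.5, 7, 8.5, 2.5, 5, 4, 1, 2.5, 6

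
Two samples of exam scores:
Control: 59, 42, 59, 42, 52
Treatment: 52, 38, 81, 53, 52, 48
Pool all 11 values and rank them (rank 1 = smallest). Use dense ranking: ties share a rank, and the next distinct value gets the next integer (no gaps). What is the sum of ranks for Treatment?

Sorted (ascending): 38, 42, 42, 48, 52, 52, 52, 53, 59, 59, 81
The 2 values of 42 share dense rank 2.
The 3 values of 52 share dense rank 4.
The 2 values of 59 share dense rank 6.
Remaining distinct values take the next consecutive integers.
Treatment values → pooled ranks: 52→4, 38→1, 81→7, 53→5, 52→4, 48→3
Rank sum = 4 + 1 + 7 + 5 + 4 + 3 = 24

24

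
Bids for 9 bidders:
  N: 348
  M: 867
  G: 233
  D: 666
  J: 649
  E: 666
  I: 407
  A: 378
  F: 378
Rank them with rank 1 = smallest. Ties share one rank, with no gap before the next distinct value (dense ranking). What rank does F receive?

Sorted (ascending): 233, 348, 378, 378, 407, 649, 666, 666, 867
The 2 values of 378 share dense rank 3.
The 2 values of 666 share dense rank 6.
Remaining distinct values take the next consecutive integers.
F has value 378 → rank 3.

3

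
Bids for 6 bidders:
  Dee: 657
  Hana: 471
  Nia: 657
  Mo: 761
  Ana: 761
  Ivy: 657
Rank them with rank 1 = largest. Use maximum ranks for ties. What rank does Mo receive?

Sorted (descending): 761, 761, 657, 657, 657, 471
The 2 values of 761 occupy positions 1–2 → each gets rank 2.
The 3 values of 657 occupy positions 3–5 → each gets rank 5.
Mo has value 761 → rank 2.

2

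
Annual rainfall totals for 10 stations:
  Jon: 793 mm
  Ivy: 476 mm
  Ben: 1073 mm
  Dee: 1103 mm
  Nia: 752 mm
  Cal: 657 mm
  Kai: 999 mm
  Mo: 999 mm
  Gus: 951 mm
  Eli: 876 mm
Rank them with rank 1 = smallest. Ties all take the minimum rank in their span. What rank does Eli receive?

Sorted (ascending): 476, 657, 752, 793, 876, 951, 999, 999, 1073, 1103
The 2 values of 999 occupy positions 7–8 → each gets rank 7.
Eli has value 876 mm → rank 5.

5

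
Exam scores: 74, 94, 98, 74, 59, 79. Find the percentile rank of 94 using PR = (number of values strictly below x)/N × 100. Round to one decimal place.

66.7

N = 6.
Strictly below 94: 4. Equal to 94: 1.
PR = 4/6 × 100 = 66.7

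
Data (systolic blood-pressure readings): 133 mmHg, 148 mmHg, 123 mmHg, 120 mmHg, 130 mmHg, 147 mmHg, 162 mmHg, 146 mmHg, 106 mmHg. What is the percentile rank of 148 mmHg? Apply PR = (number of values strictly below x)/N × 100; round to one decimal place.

77.8

N = 9.
Strictly below 148: 7. Equal to 148: 1.
PR = 7/9 × 100 = 77.8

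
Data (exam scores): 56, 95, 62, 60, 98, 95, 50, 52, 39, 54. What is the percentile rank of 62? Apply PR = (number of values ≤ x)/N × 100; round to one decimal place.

70.0

N = 10.
Strictly below 62: 6. Equal to 62: 1.
PR = 7/10 × 100 = 70.0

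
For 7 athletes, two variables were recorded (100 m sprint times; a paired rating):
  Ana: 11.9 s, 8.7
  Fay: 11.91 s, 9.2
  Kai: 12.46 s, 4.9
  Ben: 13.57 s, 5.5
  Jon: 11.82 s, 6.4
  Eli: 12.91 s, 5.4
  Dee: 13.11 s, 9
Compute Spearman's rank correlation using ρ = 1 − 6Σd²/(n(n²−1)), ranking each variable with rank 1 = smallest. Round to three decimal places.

-0.214

Ranks of variable 1: 2, 3, 4, 7, 1, 5, 6
Ranks of variable 2: 5, 7, 1, 3, 4, 2, 6
d = r₁ − r₂: -3, -4, 3, 4, -3, 3, 0
d²: 9, 16, 9, 16, 9, 9, 0; Σd² = 68
ρ = 1 − 6·68/(7·48) = 1 − 408/336 = -0.214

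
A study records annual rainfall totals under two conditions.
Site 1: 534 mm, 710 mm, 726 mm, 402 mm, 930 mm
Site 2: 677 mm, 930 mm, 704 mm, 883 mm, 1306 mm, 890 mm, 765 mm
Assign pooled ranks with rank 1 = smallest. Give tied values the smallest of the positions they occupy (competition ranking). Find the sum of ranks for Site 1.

Sorted (ascending): 402, 534, 677, 704, 710, 726, 765, 883, 890, 930, 930, 1306
The 2 values of 930 occupy positions 10–11 → each gets rank 10.
Site 1 values → pooled ranks: 534→2, 710→5, 726→6, 402→1, 930→10
Rank sum = 2 + 5 + 6 + 1 + 10 = 24

24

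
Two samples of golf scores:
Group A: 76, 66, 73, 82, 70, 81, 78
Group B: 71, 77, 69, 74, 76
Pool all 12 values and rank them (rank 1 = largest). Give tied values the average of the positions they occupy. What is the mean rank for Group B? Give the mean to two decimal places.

7.30

Sorted (descending): 82, 81, 78, 77, 76, 76, 74, 73, 71, 70, 69, 66
The 2 values of 76 occupy positions 5–6 → average rank (5+6)/2 = 5.5.
Group B values → pooled ranks: 71→9, 77→4, 69→11, 74→7, 76→5.5
Mean rank = (9 + 4 + 11 + 7 + 5.5) / 5 = 7.30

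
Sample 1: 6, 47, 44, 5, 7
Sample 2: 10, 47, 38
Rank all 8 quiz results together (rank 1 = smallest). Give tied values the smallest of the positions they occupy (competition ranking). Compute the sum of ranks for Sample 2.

Sorted (ascending): 5, 6, 7, 10, 38, 44, 47, 47
The 2 values of 47 occupy positions 7–8 → each gets rank 7.
Sample 2 values → pooled ranks: 10→4, 47→7, 38→5
Rank sum = 4 + 7 + 5 = 16

16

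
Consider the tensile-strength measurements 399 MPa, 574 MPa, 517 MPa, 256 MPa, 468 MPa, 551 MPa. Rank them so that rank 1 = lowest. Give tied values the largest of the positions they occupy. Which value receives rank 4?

517

Sorted (ascending): 256, 399, 468, 517, 551, 574
No ties — each value takes its position as its rank.
Rank 4 → value 517.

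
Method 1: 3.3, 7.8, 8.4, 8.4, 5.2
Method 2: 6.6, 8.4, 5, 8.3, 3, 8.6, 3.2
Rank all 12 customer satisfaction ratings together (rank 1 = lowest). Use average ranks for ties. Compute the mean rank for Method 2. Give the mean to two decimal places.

6.14

Sorted (ascending): 3, 3.2, 3.3, 5, 5.2, 6.6, 7.8, 8.3, 8.4, 8.4, 8.4, 8.6
The 3 values of 8.4 occupy positions 9–11 → average rank 10.
Method 2 values → pooled ranks: 6.6→6, 8.4→10, 5→4, 8.3→8, 3→1, 8.6→12, 3.2→2
Mean rank = (6 + 10 + 4 + 8 + 1 + 12 + 2) / 7 = 6.14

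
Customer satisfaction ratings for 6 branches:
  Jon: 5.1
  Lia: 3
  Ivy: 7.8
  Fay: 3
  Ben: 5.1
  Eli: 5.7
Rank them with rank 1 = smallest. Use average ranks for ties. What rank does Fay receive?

1.5

Sorted (ascending): 3, 3, 5.1, 5.1, 5.7, 7.8
The 2 values of 3 occupy positions 1–2 → average rank (1+2)/2 = 1.5.
The 2 values of 5.1 occupy positions 3–4 → average rank (3+4)/2 = 3.5.
Fay has value 3 → rank 1.5.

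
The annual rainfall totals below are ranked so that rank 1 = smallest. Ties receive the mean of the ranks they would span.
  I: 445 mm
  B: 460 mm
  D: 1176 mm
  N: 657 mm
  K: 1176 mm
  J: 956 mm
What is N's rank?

3

Sorted (ascending): 445, 460, 657, 956, 1176, 1176
The 2 values of 1176 occupy positions 5–6 → average rank (5+6)/2 = 5.5.
N has value 657 mm → rank 3.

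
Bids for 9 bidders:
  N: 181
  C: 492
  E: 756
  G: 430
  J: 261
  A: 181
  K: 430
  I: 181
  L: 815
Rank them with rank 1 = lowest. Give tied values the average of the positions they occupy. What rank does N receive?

Sorted (ascending): 181, 181, 181, 261, 430, 430, 492, 756, 815
The 3 values of 181 occupy positions 1–3 → average rank 2.
The 2 values of 430 occupy positions 5–6 → average rank (5+6)/2 = 5.5.
N has value 181 → rank 2.

2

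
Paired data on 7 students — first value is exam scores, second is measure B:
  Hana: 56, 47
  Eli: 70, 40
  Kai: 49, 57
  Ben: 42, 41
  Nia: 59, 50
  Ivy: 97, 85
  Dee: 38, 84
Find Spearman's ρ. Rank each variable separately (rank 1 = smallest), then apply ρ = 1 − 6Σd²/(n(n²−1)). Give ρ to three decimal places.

Ranks of variable 1: 4, 6, 3, 2, 5, 7, 1
Ranks of variable 2: 3, 1, 5, 2, 4, 7, 6
d = r₁ − r₂: 1, 5, -2, 0, 1, 0, -5
d²: 1, 25, 4, 0, 1, 0, 25; Σd² = 56
ρ = 1 − 6·56/(7·48) = 1 − 336/336 = 0.000

0.000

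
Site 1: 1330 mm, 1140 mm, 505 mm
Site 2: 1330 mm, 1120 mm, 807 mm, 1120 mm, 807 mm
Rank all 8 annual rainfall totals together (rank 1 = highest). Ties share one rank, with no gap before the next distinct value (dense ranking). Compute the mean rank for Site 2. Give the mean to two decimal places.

Sorted (descending): 1330, 1330, 1140, 1120, 1120, 807, 807, 505
The 2 values of 1330 share dense rank 1.
The 2 values of 1120 share dense rank 3.
The 2 values of 807 share dense rank 4.
Remaining distinct values take the next consecutive integers.
Site 2 values → pooled ranks: 1330→1, 1120→3, 807→4, 1120→3, 807→4
Mean rank = (1 + 3 + 4 + 3 + 4) / 5 = 3.00

3.00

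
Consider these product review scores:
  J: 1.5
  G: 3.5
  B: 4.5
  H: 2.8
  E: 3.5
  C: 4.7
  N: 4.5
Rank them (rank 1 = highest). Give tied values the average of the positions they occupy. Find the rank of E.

Sorted (descending): 4.7, 4.5, 4.5, 3.5, 3.5, 2.8, 1.5
The 2 values of 4.5 occupy positions 2–3 → average rank (2+3)/2 = 2.5.
The 2 values of 3.5 occupy positions 4–5 → average rank (4+5)/2 = 4.5.
E has value 3.5 → rank 4.5.

4.5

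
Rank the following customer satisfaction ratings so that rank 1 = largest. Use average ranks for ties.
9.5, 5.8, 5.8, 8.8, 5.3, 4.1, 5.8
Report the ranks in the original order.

1, 4, 4, 2, 6, 7, 4

Sorted (descending): 9.5, 8.8, 5.8, 5.8, 5.8, 5.3, 4.1
The 3 values of 5.8 occupy positions 3–5 → average rank 4.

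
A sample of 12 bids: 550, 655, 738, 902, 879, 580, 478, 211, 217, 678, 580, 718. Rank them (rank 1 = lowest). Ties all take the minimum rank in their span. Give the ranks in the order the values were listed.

Sorted (ascending): 211, 217, 478, 550, 580, 580, 655, 678, 718, 738, 879, 902
The 2 values of 580 occupy positions 5–6 → each gets rank 5.

4, 7, 10, 12, 11, 5, 3, 1, 2, 8, 5, 9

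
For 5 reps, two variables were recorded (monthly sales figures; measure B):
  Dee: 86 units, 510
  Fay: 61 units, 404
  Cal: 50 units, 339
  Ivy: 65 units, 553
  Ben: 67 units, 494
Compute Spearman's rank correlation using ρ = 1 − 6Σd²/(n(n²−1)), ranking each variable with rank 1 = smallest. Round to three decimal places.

Ranks of variable 1: 5, 2, 1, 3, 4
Ranks of variable 2: 4, 2, 1, 5, 3
d = r₁ − r₂: 1, 0, 0, -2, 1
d²: 1, 0, 0, 4, 1; Σd² = 6
ρ = 1 − 6·6/(5·24) = 1 − 36/120 = 0.700

0.700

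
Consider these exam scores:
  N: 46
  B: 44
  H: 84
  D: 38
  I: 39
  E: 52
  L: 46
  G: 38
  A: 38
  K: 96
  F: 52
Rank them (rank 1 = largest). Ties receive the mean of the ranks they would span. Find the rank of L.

5.5

Sorted (descending): 96, 84, 52, 52, 46, 46, 44, 39, 38, 38, 38
The 2 values of 52 occupy positions 3–4 → average rank (3+4)/2 = 3.5.
The 2 values of 46 occupy positions 5–6 → average rank (5+6)/2 = 5.5.
The 3 values of 38 occupy positions 9–11 → average rank 10.
L has value 46 → rank 5.5.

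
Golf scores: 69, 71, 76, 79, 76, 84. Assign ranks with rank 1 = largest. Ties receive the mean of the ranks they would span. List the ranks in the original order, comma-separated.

6, 5, 3.5, 2, 3.5, 1

Sorted (descending): 84, 79, 76, 76, 71, 69
The 2 values of 76 occupy positions 3–4 → average rank (3+4)/2 = 3.5.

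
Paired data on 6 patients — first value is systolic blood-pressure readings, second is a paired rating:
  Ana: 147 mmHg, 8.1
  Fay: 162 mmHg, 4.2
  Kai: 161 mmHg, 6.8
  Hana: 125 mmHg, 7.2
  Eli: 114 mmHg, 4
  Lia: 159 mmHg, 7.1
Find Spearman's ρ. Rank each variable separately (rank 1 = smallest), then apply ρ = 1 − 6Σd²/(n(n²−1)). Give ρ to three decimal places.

-0.086

Ranks of variable 1: 3, 6, 5, 2, 1, 4
Ranks of variable 2: 6, 2, 3, 5, 1, 4
d = r₁ − r₂: -3, 4, 2, -3, 0, 0
d²: 9, 16, 4, 9, 0, 0; Σd² = 38
ρ = 1 − 6·38/(6·35) = 1 − 228/210 = -0.086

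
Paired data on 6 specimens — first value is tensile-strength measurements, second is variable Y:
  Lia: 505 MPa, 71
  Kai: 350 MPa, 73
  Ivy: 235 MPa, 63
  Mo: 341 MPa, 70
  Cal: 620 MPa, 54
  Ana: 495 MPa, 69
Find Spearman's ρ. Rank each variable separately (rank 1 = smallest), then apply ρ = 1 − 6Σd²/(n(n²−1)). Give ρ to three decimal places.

Ranks of variable 1: 5, 3, 1, 2, 6, 4
Ranks of variable 2: 5, 6, 2, 4, 1, 3
d = r₁ − r₂: 0, -3, -1, -2, 5, 1
d²: 0, 9, 1, 4, 25, 1; Σd² = 40
ρ = 1 − 6·40/(6·35) = 1 − 240/210 = -0.143

-0.143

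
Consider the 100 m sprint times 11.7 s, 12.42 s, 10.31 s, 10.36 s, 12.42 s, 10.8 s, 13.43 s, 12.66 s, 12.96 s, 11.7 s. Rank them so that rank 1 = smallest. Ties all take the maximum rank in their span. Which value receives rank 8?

Sorted (ascending): 10.31, 10.36, 10.8, 11.7, 11.7, 12.42, 12.42, 12.66, 12.96, 13.43
The 2 values of 11.7 occupy positions 4–5 → each gets rank 5.
The 2 values of 12.42 occupy positions 6–7 → each gets rank 7.
Rank 8 → value 12.66.

12.66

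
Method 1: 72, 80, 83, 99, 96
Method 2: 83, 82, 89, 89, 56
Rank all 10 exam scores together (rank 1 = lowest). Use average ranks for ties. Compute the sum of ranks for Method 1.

Sorted (ascending): 56, 72, 80, 82, 83, 83, 89, 89, 96, 99
The 2 values of 83 occupy positions 5–6 → average rank (5+6)/2 = 5.5.
The 2 values of 89 occupy positions 7–8 → average rank (7+8)/2 = 7.5.
Method 1 values → pooled ranks: 72→2, 80→3, 83→5.5, 99→10, 96→9
Rank sum = 2 + 3 + 5.5 + 10 + 9 = 29.5

29.5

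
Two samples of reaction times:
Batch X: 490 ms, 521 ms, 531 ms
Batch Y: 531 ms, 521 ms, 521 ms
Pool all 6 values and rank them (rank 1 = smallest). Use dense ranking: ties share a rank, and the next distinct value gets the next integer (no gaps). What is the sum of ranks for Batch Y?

Sorted (ascending): 490, 521, 521, 521, 531, 531
The 3 values of 521 share dense rank 2.
The 2 values of 531 share dense rank 3.
Remaining distinct values take the next consecutive integers.
Batch Y values → pooled ranks: 531→3, 521→2, 521→2
Rank sum = 3 + 2 + 2 = 7

7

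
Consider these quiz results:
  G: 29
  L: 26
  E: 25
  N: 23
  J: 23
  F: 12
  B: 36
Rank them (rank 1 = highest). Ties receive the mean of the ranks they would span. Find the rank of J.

Sorted (descending): 36, 29, 26, 25, 23, 23, 12
The 2 values of 23 occupy positions 5–6 → average rank (5+6)/2 = 5.5.
J has value 23 → rank 5.5.

5.5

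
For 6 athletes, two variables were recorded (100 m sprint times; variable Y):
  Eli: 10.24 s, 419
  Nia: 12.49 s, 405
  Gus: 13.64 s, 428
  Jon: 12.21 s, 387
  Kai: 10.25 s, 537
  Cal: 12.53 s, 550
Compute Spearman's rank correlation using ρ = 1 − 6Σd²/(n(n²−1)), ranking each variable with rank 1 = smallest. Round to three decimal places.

Ranks of variable 1: 1, 4, 6, 3, 2, 5
Ranks of variable 2: 3, 2, 4, 1, 5, 6
d = r₁ − r₂: -2, 2, 2, 2, -3, -1
d²: 4, 4, 4, 4, 9, 1; Σd² = 26
ρ = 1 − 6·26/(6·35) = 1 − 156/210 = 0.257

0.257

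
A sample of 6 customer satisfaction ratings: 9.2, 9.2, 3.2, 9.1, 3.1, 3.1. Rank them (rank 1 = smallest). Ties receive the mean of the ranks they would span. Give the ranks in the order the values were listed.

Sorted (ascending): 3.1, 3.1, 3.2, 9.1, 9.2, 9.2
The 2 values of 3.1 occupy positions 1–2 → average rank (1+2)/2 = 1.5.
The 2 values of 9.2 occupy positions 5–6 → average rank (5+6)/2 = 5.5.

5.5, 5.5, 3, 4, 1.5, 1.5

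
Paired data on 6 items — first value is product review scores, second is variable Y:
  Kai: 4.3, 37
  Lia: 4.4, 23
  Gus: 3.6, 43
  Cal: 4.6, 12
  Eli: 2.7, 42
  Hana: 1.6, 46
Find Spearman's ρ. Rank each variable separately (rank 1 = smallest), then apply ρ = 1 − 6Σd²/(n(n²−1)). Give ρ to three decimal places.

Ranks of variable 1: 4, 5, 3, 6, 2, 1
Ranks of variable 2: 3, 2, 5, 1, 4, 6
d = r₁ − r₂: 1, 3, -2, 5, -2, -5
d²: 1, 9, 4, 25, 4, 25; Σd² = 68
ρ = 1 − 6·68/(6·35) = 1 − 408/210 = -0.943

-0.943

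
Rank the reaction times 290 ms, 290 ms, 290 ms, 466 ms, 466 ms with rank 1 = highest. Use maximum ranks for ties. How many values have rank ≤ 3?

2

Sorted (descending): 466, 466, 290, 290, 290
The 2 values of 466 occupy positions 1–2 → each gets rank 2.
The 3 values of 290 occupy positions 3–5 → each gets rank 5.
Ranks ≤ 3: {2, 2} → 2 values.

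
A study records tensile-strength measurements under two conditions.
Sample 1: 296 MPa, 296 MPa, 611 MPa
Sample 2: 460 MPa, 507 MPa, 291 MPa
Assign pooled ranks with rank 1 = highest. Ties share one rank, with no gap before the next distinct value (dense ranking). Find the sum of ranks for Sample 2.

10

Sorted (descending): 611, 507, 460, 296, 296, 291
The 2 values of 296 share dense rank 4.
Remaining distinct values take the next consecutive integers.
Sample 2 values → pooled ranks: 460→3, 507→2, 291→5
Rank sum = 3 + 2 + 5 = 10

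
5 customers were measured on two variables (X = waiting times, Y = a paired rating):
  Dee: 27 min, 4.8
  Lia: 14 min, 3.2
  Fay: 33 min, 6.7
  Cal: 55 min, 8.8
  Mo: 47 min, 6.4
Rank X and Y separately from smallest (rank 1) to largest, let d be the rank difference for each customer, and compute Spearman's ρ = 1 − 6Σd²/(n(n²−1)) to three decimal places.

0.900

Ranks of variable 1: 2, 1, 3, 5, 4
Ranks of variable 2: 2, 1, 4, 5, 3
d = r₁ − r₂: 0, 0, -1, 0, 1
d²: 0, 0, 1, 0, 1; Σd² = 2
ρ = 1 − 6·2/(5·24) = 1 − 12/120 = 0.900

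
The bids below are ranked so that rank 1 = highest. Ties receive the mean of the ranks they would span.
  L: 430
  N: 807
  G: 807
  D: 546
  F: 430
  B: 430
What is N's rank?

Sorted (descending): 807, 807, 546, 430, 430, 430
The 2 values of 807 occupy positions 1–2 → average rank (1+2)/2 = 1.5.
The 3 values of 430 occupy positions 4–6 → average rank 5.
N has value 807 → rank 1.5.

1.5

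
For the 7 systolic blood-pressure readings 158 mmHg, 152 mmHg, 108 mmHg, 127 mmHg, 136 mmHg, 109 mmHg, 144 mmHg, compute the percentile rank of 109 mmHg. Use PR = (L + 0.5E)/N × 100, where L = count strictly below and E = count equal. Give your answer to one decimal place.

21.4

N = 7.
Strictly below 109: 1. Equal to 109: 1.
PR = (1 + 0.5·1)/7 × 100 = 21.4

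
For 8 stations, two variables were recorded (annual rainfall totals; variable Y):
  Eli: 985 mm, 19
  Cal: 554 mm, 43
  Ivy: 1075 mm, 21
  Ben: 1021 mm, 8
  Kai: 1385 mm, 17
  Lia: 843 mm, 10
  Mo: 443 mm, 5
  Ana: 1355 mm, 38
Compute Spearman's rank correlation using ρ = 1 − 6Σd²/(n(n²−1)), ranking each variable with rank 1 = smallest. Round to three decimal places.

Ranks of variable 1: 4, 2, 6, 5, 8, 3, 1, 7
Ranks of variable 2: 5, 8, 6, 2, 4, 3, 1, 7
d = r₁ − r₂: -1, -6, 0, 3, 4, 0, 0, 0
d²: 1, 36, 0, 9, 16, 0, 0, 0; Σd² = 62
ρ = 1 − 6·62/(8·63) = 1 − 372/504 = 0.262

0.262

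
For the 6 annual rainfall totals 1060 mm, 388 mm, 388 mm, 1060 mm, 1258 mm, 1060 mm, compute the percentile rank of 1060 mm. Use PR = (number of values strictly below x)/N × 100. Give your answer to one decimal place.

33.3

N = 6.
Strictly below 1060: 2. Equal to 1060: 3.
PR = 2/6 × 100 = 33.3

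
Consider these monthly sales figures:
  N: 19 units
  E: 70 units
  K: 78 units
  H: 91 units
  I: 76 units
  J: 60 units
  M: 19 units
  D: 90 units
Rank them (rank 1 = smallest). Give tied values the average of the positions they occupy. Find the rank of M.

Sorted (ascending): 19, 19, 60, 70, 76, 78, 90, 91
The 2 values of 19 occupy positions 1–2 → average rank (1+2)/2 = 1.5.
M has value 19 units → rank 1.5.

1.5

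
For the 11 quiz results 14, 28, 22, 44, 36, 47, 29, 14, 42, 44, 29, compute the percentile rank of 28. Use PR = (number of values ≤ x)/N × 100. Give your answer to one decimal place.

N = 11.
Strictly below 28: 3. Equal to 28: 1.
PR = 4/11 × 100 = 36.4

36.4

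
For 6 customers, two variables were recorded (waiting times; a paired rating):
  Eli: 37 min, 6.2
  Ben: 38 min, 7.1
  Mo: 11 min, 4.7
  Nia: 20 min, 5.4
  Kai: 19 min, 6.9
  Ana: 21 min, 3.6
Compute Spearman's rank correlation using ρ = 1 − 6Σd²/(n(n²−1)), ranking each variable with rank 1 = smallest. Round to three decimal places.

0.429

Ranks of variable 1: 5, 6, 1, 3, 2, 4
Ranks of variable 2: 4, 6, 2, 3, 5, 1
d = r₁ − r₂: 1, 0, -1, 0, -3, 3
d²: 1, 0, 1, 0, 9, 9; Σd² = 20
ρ = 1 − 6·20/(6·35) = 1 − 120/210 = 0.429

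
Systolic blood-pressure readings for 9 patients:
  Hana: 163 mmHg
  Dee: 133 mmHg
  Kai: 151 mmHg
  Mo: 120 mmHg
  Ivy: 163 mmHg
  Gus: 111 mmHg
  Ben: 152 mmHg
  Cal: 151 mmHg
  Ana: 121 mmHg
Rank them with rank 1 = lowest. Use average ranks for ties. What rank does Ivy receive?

Sorted (ascending): 111, 120, 121, 133, 151, 151, 152, 163, 163
The 2 values of 151 occupy positions 5–6 → average rank (5+6)/2 = 5.5.
The 2 values of 163 occupy positions 8–9 → average rank (8+9)/2 = 8.5.
Ivy has value 163 mmHg → rank 8.5.

8.5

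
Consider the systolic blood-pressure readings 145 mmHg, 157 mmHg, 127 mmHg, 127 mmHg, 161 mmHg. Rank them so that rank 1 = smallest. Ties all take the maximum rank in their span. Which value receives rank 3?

Sorted (ascending): 127, 127, 145, 157, 161
The 2 values of 127 occupy positions 1–2 → each gets rank 2.
Rank 3 → value 145.

145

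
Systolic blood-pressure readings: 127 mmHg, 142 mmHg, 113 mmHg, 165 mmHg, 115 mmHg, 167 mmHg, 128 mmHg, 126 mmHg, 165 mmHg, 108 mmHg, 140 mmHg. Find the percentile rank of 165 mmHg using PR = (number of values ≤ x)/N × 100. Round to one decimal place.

90.9

N = 11.
Strictly below 165: 8. Equal to 165: 2.
PR = 10/11 × 100 = 90.9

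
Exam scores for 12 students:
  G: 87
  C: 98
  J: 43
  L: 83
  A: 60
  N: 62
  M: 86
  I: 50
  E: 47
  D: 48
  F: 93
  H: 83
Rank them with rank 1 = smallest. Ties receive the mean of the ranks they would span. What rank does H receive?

7.5

Sorted (ascending): 43, 47, 48, 50, 60, 62, 83, 83, 86, 87, 93, 98
The 2 values of 83 occupy positions 7–8 → average rank (7+8)/2 = 7.5.
H has value 83 → rank 7.5.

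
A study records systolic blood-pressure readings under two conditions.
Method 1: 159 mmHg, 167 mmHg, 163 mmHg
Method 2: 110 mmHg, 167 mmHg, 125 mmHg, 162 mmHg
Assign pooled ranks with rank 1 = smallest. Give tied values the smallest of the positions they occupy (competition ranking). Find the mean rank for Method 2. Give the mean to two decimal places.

Sorted (ascending): 110, 125, 159, 162, 163, 167, 167
The 2 values of 167 occupy positions 6–7 → each gets rank 6.
Method 2 values → pooled ranks: 110→1, 167→6, 125→2, 162→4
Mean rank = (1 + 6 + 2 + 4) / 4 = 3.25

3.25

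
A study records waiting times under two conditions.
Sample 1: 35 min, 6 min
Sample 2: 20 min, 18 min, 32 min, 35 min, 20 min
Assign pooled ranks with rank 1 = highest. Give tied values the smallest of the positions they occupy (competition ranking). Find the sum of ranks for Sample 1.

Sorted (descending): 35, 35, 32, 20, 20, 18, 6
The 2 values of 35 occupy positions 1–2 → each gets rank 1.
The 2 values of 20 occupy positions 4–5 → each gets rank 4.
Sample 1 values → pooled ranks: 35→1, 6→7
Rank sum = 1 + 7 = 8

8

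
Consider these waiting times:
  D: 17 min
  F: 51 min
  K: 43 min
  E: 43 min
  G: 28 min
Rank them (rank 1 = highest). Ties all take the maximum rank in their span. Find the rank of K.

Sorted (descending): 51, 43, 43, 28, 17
The 2 values of 43 occupy positions 2–3 → each gets rank 3.
K has value 43 min → rank 3.

3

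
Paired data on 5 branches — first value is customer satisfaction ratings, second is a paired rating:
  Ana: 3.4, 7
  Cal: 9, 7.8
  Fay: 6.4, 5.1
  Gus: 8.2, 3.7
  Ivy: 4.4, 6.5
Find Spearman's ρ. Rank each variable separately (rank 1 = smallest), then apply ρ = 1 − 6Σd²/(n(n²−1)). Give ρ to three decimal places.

0.000

Ranks of variable 1: 1, 5, 3, 4, 2
Ranks of variable 2: 4, 5, 2, 1, 3
d = r₁ − r₂: -3, 0, 1, 3, -1
d²: 9, 0, 1, 9, 1; Σd² = 20
ρ = 1 − 6·20/(5·24) = 1 − 120/120 = 0.000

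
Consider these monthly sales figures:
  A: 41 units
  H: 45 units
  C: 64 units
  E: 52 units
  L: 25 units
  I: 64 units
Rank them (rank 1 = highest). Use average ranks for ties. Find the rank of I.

1.5

Sorted (descending): 64, 64, 52, 45, 41, 25
The 2 values of 64 occupy positions 1–2 → average rank (1+2)/2 = 1.5.
I has value 64 units → rank 1.5.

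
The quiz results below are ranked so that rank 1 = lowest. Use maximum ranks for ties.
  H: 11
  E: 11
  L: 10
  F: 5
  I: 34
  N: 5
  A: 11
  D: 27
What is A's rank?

6

Sorted (ascending): 5, 5, 10, 11, 11, 11, 27, 34
The 2 values of 5 occupy positions 1–2 → each gets rank 2.
The 3 values of 11 occupy positions 4–6 → each gets rank 6.
A has value 11 → rank 6.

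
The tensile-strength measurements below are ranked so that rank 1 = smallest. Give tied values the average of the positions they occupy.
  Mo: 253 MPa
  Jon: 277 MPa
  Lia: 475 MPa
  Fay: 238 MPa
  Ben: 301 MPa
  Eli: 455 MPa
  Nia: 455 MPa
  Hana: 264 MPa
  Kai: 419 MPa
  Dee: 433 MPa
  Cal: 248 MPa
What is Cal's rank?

Sorted (ascending): 238, 248, 253, 264, 277, 301, 419, 433, 455, 455, 475
The 2 values of 455 occupy positions 9–10 → average rank (9+10)/2 = 9.5.
Cal has value 248 MPa → rank 2.

2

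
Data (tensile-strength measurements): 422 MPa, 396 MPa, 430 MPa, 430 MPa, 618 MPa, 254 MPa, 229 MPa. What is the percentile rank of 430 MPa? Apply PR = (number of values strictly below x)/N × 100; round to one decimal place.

N = 7.
Strictly below 430: 4. Equal to 430: 2.
PR = 4/7 × 100 = 57.1

57.1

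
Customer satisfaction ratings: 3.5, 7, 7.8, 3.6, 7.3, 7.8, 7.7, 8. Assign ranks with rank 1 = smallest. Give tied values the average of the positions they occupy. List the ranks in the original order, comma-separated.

Sorted (ascending): 3.5, 3.6, 7, 7.3, 7.7, 7.8, 7.8, 8
The 2 values of 7.8 occupy positions 6–7 → average rank (6+7)/2 = 6.5.

1, 3, 6.5, 2, 4, 6.5, 5, 8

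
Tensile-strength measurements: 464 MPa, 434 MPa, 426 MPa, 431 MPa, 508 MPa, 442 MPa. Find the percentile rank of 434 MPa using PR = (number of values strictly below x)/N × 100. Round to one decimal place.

33.3

N = 6.
Strictly below 434: 2. Equal to 434: 1.
PR = 2/6 × 100 = 33.3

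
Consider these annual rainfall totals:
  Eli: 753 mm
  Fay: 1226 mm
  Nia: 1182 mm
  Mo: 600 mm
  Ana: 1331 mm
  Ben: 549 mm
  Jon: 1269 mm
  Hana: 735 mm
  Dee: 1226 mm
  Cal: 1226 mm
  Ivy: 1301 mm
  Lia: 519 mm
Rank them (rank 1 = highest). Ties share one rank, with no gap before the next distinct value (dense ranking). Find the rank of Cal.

4

Sorted (descending): 1331, 1301, 1269, 1226, 1226, 1226, 1182, 753, 735, 600, 549, 519
The 3 values of 1226 share dense rank 4.
Remaining distinct values take the next consecutive integers.
Cal has value 1226 mm → rank 4.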